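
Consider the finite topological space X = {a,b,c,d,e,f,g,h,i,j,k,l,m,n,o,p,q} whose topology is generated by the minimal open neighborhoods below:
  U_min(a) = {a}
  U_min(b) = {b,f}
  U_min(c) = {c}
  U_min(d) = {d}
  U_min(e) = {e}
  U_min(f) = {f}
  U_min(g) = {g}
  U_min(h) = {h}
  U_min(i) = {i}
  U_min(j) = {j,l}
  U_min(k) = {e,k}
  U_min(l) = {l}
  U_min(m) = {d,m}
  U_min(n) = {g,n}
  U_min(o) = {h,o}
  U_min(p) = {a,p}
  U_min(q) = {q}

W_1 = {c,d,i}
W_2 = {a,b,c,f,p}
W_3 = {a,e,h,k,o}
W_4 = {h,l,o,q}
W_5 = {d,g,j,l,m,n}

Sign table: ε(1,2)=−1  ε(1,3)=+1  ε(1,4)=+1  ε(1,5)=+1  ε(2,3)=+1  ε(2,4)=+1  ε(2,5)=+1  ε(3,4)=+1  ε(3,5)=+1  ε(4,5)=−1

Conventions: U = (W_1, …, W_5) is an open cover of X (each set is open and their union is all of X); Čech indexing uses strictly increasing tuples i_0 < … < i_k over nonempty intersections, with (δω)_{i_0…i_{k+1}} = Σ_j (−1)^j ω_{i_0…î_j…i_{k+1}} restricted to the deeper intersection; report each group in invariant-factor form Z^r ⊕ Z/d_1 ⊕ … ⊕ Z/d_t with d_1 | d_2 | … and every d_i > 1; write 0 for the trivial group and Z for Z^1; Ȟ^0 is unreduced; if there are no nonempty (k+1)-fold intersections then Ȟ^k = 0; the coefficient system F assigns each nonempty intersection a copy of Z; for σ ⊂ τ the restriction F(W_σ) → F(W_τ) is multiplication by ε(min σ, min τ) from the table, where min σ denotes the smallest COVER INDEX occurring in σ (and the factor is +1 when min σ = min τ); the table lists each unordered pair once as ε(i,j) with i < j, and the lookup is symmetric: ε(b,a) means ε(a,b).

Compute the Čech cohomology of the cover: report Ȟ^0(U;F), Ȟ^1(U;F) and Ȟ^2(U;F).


nerve of the cover:
  W12={c} W15={d} W23={a} W34={h,o} W45={l}
C dims 5,5; δ0: rk 4, SNF 1^4
Ȟ^0 = (5 − 4) − 0 = 1, so Ȟ^0 ≅ Z
Ȟ^1 = (5 − 0) − 4 = 1, so Ȟ^1 ≅ Z
Ȟ^2 = (0 − 0) − 0 = 0, so Ȟ^2 ≅ 0

Ȟ^0(U;F) ≅ Z; Ȟ^1(U;F) ≅ Z; Ȟ^2(U;F) ≅ 0


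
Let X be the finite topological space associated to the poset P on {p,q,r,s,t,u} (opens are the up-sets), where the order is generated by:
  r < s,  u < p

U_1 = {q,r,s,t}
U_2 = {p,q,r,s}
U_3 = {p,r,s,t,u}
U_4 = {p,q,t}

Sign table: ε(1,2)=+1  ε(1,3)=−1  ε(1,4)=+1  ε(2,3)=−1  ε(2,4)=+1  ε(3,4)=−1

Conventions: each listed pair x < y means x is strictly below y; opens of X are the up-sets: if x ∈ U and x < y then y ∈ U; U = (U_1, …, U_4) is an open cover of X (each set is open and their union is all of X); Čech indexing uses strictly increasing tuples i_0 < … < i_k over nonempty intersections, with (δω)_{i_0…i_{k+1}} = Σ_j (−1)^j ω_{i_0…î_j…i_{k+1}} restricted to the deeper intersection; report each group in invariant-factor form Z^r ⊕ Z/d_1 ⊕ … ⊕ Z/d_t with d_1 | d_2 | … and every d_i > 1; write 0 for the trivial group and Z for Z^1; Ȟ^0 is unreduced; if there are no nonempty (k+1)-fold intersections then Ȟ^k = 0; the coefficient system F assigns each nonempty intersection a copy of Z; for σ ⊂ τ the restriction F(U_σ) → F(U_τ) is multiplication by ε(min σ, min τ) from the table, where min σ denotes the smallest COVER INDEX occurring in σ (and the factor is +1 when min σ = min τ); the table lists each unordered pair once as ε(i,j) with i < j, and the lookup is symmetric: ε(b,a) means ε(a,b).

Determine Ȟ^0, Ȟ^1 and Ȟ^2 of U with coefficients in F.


Ȟ^0 ≅ Z, Ȟ^1 ≅ 0 and Ȟ^2 ≅ Z

nerve simplices:
  U12={q,r,s} U13={r,s,t} U14={q,t} U23={p,r,s} U24={p,q} U34={p,t}
  U123={r,s} U124={q} U134={t} U234={p}
C dims 4,6,4; δ0: rk 3, SNF 1^3; δ1: rk 3, SNF 1^3
degree 0: 4−3−0 = 1 → Ȟ^0 ≅ Z
degree 1: 6−3−3 = 0 → Ȟ^1 ≅ 0
degree 2: 4−0−3 = 1 → Ȟ^2 ≅ Z


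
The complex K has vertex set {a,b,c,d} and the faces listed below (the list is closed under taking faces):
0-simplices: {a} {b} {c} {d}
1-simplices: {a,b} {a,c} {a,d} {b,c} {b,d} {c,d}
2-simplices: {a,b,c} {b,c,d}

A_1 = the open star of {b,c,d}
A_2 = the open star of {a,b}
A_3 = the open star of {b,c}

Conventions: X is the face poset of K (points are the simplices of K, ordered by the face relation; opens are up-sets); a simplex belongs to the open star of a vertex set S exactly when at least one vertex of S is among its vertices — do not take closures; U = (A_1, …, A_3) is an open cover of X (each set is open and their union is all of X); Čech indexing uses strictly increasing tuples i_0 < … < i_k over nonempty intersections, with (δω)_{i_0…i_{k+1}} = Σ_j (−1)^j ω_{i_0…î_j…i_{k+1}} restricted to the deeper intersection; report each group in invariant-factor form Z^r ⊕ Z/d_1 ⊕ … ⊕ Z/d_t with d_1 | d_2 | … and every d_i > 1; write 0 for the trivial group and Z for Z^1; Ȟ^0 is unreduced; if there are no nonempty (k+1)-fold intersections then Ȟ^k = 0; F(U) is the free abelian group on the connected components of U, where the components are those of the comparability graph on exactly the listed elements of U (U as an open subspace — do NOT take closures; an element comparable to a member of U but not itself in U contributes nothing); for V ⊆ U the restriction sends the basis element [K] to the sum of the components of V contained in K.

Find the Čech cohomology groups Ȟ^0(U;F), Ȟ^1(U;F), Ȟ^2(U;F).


cover nerve:
  A1={{b},{c},{d},{a,b},{a,c},{a,d},{b,c},{b,d},{c,d},{a,b,c},{b,c,d}} A2={{a},{b},{a,b},{a,c},{a,d},{b,c},{b,d},{a,b,c},{b,c,d}} A3={{b},{c},{a,b},{a,c},{b,c},{b,d},{c,d},{a,b,c},{b,c,d}}
  A12={{b},{a,b},{a,c},{a,d},{b,c},{b,d},{a,b,c},{b,c,d}} A13={{b},{c},{a,b},{a,c},{b,c},{b,d},{c,d},{a,b,c},{b,c,d}} A23={{b},{a,b},{a,c},{b,c},{b,d},{a,b,c},{b,c,d}}
  A123={{b},{a,b},{a,c},{b,c},{b,d},{a,b,c},{b,c,d}}
components per intersection:
  A1: {{b},{c},{d},{a,b},{a,c},{a,d},{b,c},{b,d},{c,d},{a,b,c},{b,c,d}}
  A2: {{a},{b},{a,b},{a,c},{a,d},{b,c},{b,d},{a,b,c},{b,c,d}}
  A3: {{b},{c},{a,b},{a,c},{b,c},{b,d},{c,d},{a,b,c},{b,c,d}}
  A12: {{b},{a,b},{a,c},{b,c},{b,d},{a,b,c},{b,c,d}} {{a,d}}
  A13: {{b},{c},{a,b},{a,c},{b,c},{b,d},{c,d},{a,b,c},{b,c,d}}
  A23: {{b},{a,b},{a,c},{b,c},{b,d},{a,b,c},{b,c,d}}
  A123: {{b},{a,b},{a,c},{b,c},{b,d},{a,b,c},{b,c,d}}
C dims 3,4,1; δ0: rk 2, SNF 1^2; δ1: rk 1, SNF 1^1
Ȟ^0: (3−2)−0=1 ⇒ Z
Ȟ^1: (4−1)−2=1 ⇒ Z
Ȟ^2: (1−0)−1=0 ⇒ 0

Ȟ^0(U;F) ≅ Z,  Ȟ^1(U;F) ≅ Z,  Ȟ^2(U;F) ≅ 0


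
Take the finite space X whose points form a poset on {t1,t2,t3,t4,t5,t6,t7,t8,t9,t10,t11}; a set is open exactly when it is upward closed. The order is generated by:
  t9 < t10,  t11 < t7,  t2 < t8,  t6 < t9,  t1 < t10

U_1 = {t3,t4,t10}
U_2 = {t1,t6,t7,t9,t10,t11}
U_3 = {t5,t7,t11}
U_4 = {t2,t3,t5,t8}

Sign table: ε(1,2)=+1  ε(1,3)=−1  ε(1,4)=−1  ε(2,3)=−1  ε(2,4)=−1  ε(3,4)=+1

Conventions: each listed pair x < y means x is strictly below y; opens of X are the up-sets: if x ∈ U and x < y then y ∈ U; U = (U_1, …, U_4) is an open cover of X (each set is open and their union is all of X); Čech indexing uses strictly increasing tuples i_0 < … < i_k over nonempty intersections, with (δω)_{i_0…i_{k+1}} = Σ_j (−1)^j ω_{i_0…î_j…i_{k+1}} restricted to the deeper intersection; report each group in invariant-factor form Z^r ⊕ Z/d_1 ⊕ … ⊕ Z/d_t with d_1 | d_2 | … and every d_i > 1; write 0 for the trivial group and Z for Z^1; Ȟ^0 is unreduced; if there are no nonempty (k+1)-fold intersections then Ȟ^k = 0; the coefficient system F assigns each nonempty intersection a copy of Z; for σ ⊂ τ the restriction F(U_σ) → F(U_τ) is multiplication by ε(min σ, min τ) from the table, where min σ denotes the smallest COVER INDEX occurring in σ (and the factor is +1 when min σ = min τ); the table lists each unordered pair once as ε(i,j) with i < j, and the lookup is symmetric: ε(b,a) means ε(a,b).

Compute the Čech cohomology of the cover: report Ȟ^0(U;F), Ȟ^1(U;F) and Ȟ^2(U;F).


nerve simplices:
  U12={t10} U14={t3} U23={t7,t11} U34={t5}
C dims 4,4; δ0: rk 3, SNF 1^3
degree 0: 4−3−0 = 1 → Ȟ^0 ≅ Z
degree 1: 4−0−3 = 1 → Ȟ^1 ≅ Z
degree 2: 0−0−0 = 0 → Ȟ^2 ≅ 0

Ȟ^0 = Z, Ȟ^1 = Z, Ȟ^2 = 0


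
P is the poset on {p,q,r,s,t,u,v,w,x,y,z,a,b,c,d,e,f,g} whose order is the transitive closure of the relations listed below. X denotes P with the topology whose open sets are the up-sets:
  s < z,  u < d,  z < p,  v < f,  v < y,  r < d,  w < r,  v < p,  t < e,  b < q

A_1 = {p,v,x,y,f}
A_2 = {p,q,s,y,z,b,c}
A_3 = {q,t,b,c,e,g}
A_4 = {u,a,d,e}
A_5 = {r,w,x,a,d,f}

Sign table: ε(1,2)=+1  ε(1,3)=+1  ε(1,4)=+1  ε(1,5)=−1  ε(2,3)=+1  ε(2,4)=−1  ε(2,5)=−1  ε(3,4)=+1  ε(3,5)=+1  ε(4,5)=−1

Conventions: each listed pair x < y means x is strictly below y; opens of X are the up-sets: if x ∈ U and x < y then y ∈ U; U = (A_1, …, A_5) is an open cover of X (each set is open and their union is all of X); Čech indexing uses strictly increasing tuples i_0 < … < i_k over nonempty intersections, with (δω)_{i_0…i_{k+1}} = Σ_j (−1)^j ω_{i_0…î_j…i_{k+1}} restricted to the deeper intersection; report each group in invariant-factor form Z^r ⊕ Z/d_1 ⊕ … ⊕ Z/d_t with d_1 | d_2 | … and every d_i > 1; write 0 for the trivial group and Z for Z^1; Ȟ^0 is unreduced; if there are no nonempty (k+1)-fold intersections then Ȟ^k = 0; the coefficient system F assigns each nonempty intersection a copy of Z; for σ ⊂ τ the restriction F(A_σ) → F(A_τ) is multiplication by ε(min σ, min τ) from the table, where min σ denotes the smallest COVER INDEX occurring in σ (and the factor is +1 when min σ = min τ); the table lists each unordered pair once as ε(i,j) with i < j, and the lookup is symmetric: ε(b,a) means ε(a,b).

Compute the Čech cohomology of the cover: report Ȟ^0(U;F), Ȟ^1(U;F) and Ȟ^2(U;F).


nonempty overlaps:
  A12={p,y} A15={x,f} A23={q,b,c} A34={e} A45={a,d}
C dims 5,5; δ0: rk 4, SNF 1^4
degree 0: 5−4−0 = 1 → Ȟ^0 ≅ Z
degree 1: 5−0−4 = 1 → Ȟ^1 ≅ Z
degree 2: 0−0−0 = 0 → Ȟ^2 ≅ 0

Ȟ^0 = Z, Ȟ^1 = Z and Ȟ^2 = 0


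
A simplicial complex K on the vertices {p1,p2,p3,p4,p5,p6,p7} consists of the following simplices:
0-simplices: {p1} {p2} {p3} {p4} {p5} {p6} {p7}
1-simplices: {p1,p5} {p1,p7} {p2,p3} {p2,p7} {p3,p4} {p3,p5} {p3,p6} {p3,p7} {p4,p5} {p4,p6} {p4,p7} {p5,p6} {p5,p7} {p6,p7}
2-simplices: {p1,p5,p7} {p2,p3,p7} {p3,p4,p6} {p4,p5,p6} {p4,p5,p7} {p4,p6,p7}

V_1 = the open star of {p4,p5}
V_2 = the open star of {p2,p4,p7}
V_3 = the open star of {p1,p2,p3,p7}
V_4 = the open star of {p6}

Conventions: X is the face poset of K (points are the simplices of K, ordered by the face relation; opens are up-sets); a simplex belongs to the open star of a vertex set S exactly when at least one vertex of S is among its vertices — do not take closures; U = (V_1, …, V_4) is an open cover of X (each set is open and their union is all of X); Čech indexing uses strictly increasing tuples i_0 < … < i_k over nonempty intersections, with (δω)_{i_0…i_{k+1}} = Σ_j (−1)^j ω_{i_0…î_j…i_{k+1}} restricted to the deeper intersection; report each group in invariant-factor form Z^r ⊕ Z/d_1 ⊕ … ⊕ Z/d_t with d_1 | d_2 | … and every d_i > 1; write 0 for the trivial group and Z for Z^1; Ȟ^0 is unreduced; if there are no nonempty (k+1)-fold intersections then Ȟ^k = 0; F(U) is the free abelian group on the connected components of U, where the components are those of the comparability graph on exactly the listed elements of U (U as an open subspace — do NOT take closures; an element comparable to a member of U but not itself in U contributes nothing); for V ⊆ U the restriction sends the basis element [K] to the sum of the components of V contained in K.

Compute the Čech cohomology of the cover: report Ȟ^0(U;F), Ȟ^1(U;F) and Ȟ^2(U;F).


Ȟ^0 = Z, Ȟ^1 = Z^2 and Ȟ^2 = 0

nonempty intersections:
  V1={{p4},{p5},{p1,p5},{p3,p4},{p3,p5},{p4,p5},{p4,p6},{p4,p7},{p5,p6},{p5,p7},{p1,p5,p7},{p3,p4,p6},{p4,p5,p6},{p4,p5,p7},{p4,p6,p7}} V2={{p2},{p4},{p7},{p1,p7},{p2,p3},{p2,p7},{p3,p4},{p3,p7},{p4,p5},{p4,p6},{p4,p7},{p5,p7},{p6,p7},{p1,p5,p7},{p2,p3,p7},{p3,p4,p6},{p4,p5,p6},{p4,p5,p7},{p4,p6,p7}} V3={{p1},{p2},{p3},{p7},{p1,p5},{p1,p7},{p2,p3},{p2,p7},{p3,p4},{p3,p5},{p3,p6},{p3,p7},{p4,p7},{p5,p7},{p6,p7},{p1,p5,p7},{p2,p3,p7},{p3,p4,p6},{p4,p5,p7},{p4,p6,p7}} V4={{p6},{p3,p6},{p4,p6},{p5,p6},{p6,p7},{p3,p4,p6},{p4,p5,p6},{p4,p6,p7}}
  V12={{p4},{p3,p4},{p4,p5},{p4,p6},{p4,p7},{p5,p7},{p1,p5,p7},{p3,p4,p6},{p4,p5,p6},{p4,p5,p7},{p4,p6,p7}} V13={{p1,p5},{p3,p4},{p3,p5},{p4,p7},{p5,p7},{p1,p5,p7},{p3,p4,p6},{p4,p5,p7},{p4,p6,p7}} V14={{p4,p6},{p5,p6},{p3,p4,p6},{p4,p5,p6},{p4,p6,p7}} V23={{p2},{p7},{p1,p7},{p2,p3},{p2,p7},{p3,p4},{p3,p7},{p4,p7},{p5,p7},{p6,p7},{p1,p5,p7},{p2,p3,p7},{p3,p4,p6},{p4,p5,p7},{p4,p6,p7}} V24={{p4,p6},{p6,p7},{p3,p4,p6},{p4,p5,p6},{p4,p6,p7}} V34={{p3,p6},{p6,p7},{p3,p4,p6},{p4,p6,p7}}
  V123={{p3,p4},{p4,p7},{p5,p7},{p1,p5,p7},{p3,p4,p6},{p4,p5,p7},{p4,p6,p7}} V124={{p4,p6},{p3,p4,p6},{p4,p5,p6},{p4,p6,p7}} V134={{p3,p4,p6},{p4,p6,p7}} V234={{p6,p7},{p3,p4,p6},{p4,p6,p7}}
  V1234={{p3,p4,p6},{p4,p6,p7}}
components per intersection:
  V1: {{p4},{p5},{p1,p5},{p3,p4},{p3,p5},{p4,p5},{p4,p6},{p4,p7},{p5,p6},{p5,p7},{p1,p5,p7},{p3,p4,p6},{p4,p5,p6},{p4,p5,p7},{p4,p6,p7}}
  V2: {{p2},{p4},{p7},{p1,p7},{p2,p3},{p2,p7},{p3,p4},{p3,p7},{p4,p5},{p4,p6},{p4,p7},{p5,p7},{p6,p7},{p1,p5,p7},{p2,p3,p7},{p3,p4,p6},{p4,p5,p6},{p4,p5,p7},{p4,p6,p7}}
  V3: {{p1},{p2},{p3},{p7},{p1,p5},{p1,p7},{p2,p3},{p2,p7},{p3,p4},{p3,p5},{p3,p6},{p3,p7},{p4,p7},{p5,p7},{p6,p7},{p1,p5,p7},{p2,p3,p7},{p3,p4,p6},{p4,p5,p7},{p4,p6,p7}}
  V4: {{p6},{p3,p6},{p4,p6},{p5,p6},{p6,p7},{p3,p4,p6},{p4,p5,p6},{p4,p6,p7}}
  V12: {{p4},{p3,p4},{p4,p5},{p4,p6},{p4,p7},{p5,p7},{p1,p5,p7},{p3,p4,p6},{p4,p5,p6},{p4,p5,p7},{p4,p6,p7}}
  V13: {{p1,p5},{p4,p7},{p5,p7},{p1,p5,p7},{p4,p5,p7},{p4,p6,p7}} {{p3,p4},{p3,p4,p6}} {{p3,p5}}
  V14: {{p4,p6},{p5,p6},{p3,p4,p6},{p4,p5,p6},{p4,p6,p7}}
  V23: {{p2},{p7},{p1,p7},{p2,p3},{p2,p7},{p3,p7},{p4,p7},{p5,p7},{p6,p7},{p1,p5,p7},{p2,p3,p7},{p4,p5,p7},{p4,p6,p7}} {{p3,p4},{p3,p4,p6}}
  V24: {{p4,p6},{p6,p7},{p3,p4,p6},{p4,p5,p6},{p4,p6,p7}}
  V34: {{p3,p6},{p3,p4,p6}} {{p6,p7},{p4,p6,p7}}
  V123: {{p3,p4},{p3,p4,p6}} {{p4,p7},{p5,p7},{p1,p5,p7},{p4,p5,p7},{p4,p6,p7}}
  V124: {{p4,p6},{p3,p4,p6},{p4,p5,p6},{p4,p6,p7}}
  V134: {{p3,p4,p6}} {{p4,p6,p7}}
  V234: {{p6,p7},{p4,p6,p7}} {{p3,p4,p6}}
  V1234: {{p3,p4,p6}} {{p4,p6,p7}}
C dims 4,10,7,2; δ0: rk 3, SNF 1^3; δ1: rk 5, SNF 1^5; δ2: rk 2, SNF 1^2
Ȟ^0: (4−3)−0=1 ⇒ Z
Ȟ^1: (10−5)−3=2 ⇒ Z^2
Ȟ^2: (7−2)−5=0 ⇒ 0


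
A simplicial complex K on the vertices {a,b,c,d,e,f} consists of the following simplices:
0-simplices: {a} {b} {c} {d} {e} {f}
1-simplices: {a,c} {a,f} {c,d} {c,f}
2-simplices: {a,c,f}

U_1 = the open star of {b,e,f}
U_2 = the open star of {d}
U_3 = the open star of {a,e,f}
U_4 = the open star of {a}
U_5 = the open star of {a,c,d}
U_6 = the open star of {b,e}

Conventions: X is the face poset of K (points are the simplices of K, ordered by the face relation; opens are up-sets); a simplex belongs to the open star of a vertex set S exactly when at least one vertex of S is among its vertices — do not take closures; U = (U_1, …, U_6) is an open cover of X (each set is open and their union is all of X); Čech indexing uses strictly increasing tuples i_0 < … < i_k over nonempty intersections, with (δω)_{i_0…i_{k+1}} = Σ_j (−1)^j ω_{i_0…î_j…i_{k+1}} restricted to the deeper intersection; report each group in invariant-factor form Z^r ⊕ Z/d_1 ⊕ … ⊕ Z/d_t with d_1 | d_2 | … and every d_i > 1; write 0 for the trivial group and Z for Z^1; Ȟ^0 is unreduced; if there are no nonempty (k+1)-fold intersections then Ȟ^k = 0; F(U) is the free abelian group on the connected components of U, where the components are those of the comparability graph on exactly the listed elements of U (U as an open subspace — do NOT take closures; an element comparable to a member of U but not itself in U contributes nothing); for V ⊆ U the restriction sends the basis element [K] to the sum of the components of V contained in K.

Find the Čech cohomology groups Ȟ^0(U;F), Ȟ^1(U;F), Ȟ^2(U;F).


Ȟ^0 ≅ Z^3,  Ȟ^1 ≅ 0,  Ȟ^2 ≅ 0

nonempty intersections:
  U1={{b},{e},{f},{a,f},{c,f},{a,c,f}} U2={{d},{c,d}} U3={{a},{e},{f},{a,c},{a,f},{c,f},{a,c,f}} U4={{a},{a,c},{a,f},{a,c,f}} U5={{a},{c},{d},{a,c},{a,f},{c,d},{c,f},{a,c,f}} U6={{b},{e}}
  U13={{e},{f},{a,f},{c,f},{a,c,f}} U14={{a,f},{a,c,f}} U15={{a,f},{c,f},{a,c,f}} U16={{b},{e}} U25={{d},{c,d}} U34={{a},{a,c},{a,f},{a,c,f}} U35={{a},{a,c},{a,f},{c,f},{a,c,f}} U36={{e}} U45={{a},{a,c},{a,f},{a,c,f}}
  U134={{a,f},{a,c,f}} U135={{a,f},{c,f},{a,c,f}} U136={{e}} U145={{a,f},{a,c,f}} U345={{a},{a,c},{a,f},{a,c,f}}
  U1345={{a,f},{a,c,f}}
components per intersection:
  U1: {{b}} {{e}} {{f},{a,f},{c,f},{a,c,f}}
  U2: {{d},{c,d}}
  U3: {{a},{f},{a,c},{a,f},{c,f},{a,c,f}} {{e}}
  U4: {{a},{a,c},{a,f},{a,c,f}}
  U5: {{a},{c},{d},{a,c},{a,f},{c,d},{c,f},{a,c,f}}
  U6: {{b}} {{e}}
  U13: {{e}} {{f},{a,f},{c,f},{a,c,f}}
  U14: {{a,f},{a,c,f}}
  U15: {{a,f},{c,f},{a,c,f}}
  U16: {{b}} {{e}}
  U25: {{d},{c,d}}
  U34: {{a},{a,c},{a,f},{a,c,f}}
  U35: {{a},{a,c},{a,f},{c,f},{a,c,f}}
  U36: {{e}}
  U45: {{a},{a,c},{a,f},{a,c,f}}
  U134: {{a,f},{a,c,f}}
  U135: {{a,f},{c,f},{a,c,f}}
  U136: {{e}}
  U145: {{a,f},{a,c,f}}
  U345: {{a},{a,c},{a,f},{a,c,f}}
  U1345: {{a,f},{a,c,f}}
C dims 10,11,5,1; δ0: rk 7, SNF 1^7; δ1: rk 4, SNF 1^4; δ2: rk 1, SNF 1^1
Ȟ^0: (10−7)−0=3 ⇒ Z^3
Ȟ^1: (11−4)−7=0 ⇒ 0
Ȟ^2: (5−1)−4=0 ⇒ 0


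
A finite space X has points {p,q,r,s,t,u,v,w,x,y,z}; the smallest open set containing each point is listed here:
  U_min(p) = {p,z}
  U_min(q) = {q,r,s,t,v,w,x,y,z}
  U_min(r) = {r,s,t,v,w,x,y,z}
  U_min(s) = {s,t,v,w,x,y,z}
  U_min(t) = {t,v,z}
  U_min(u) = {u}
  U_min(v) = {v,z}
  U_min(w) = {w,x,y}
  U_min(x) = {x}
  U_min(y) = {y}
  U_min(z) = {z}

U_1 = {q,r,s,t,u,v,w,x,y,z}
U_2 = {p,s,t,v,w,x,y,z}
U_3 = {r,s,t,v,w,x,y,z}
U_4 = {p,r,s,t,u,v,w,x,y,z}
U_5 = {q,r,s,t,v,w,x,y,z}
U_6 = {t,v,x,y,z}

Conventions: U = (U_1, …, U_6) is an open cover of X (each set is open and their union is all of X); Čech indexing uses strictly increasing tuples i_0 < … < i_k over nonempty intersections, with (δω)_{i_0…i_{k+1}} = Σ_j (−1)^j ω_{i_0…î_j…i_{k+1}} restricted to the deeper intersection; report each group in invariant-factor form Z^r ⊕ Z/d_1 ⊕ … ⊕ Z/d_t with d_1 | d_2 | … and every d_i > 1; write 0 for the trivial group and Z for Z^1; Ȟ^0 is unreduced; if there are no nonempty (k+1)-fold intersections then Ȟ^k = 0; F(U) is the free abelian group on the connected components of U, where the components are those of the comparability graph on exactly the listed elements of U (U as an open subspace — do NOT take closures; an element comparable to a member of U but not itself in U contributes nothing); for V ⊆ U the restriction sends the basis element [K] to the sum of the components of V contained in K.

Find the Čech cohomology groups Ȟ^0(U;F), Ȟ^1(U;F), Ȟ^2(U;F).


Ȟ^0 = Z^2; Ȟ^1 = 0; Ȟ^2 = 0

cover nerve:
  U12={s,t,v,w,x,y,z} U13={r,s,t,v,w,x,y,z} U14={r,s,t,u,v,w,x,y,z} U15={q,r,s,t,v,w,x,y,z} U16={t,v,x,y,z} U23={s,t,v,w,x,y,z} U24={p,s,t,v,w,x,y,z} U25={s,t,v,w,x,y,z} U26={t,v,x,y,z} U34={r,s,t,v,w,x,y,z} U35={r,s,t,v,w,x,y,z} U36={t,v,x,y,z} U45={r,s,t,v,w,x,y,z} U46={t,v,x,y,z} U56={t,v,x,y,z}
  U123={s,t,v,w,x,y,z} U124={s,t,v,w,x,y,z} U125={s,t,v,w,x,y,z} U126={t,v,x,y,z} U134={r,s,t,v,w,x,y,z} U135={r,s,t,v,w,x,y,z} U136={t,v,x,y,z} U145={r,s,t,v,w,x,y,z} U146={t,v,x,y,z} U156={t,v,x,y,z} U234={s,t,v,w,x,y,z} U235={s,t,v,w,x,y,z} U236={t,v,x,y,z} U245={s,t,v,w,x,y,z} U246={t,v,x,y,z} U256={t,v,x,y,z} U345={r,s,t,v,w,x,y,z} U346={t,v,x,y,z} U356={t,v,x,y,z} U456={t,v,x,y,z}
  U1234={s,t,v,w,x,y,z} U1235={s,t,v,w,x,y,z} U1236={t,v,x,y,z} U1245={s,t,v,w,x,y,z} U1246={t,v,x,y,z} U1256={t,v,x,y,z} U1345={r,s,t,v,w,x,y,z} U1346={t,v,x,y,z} U1356={t,v,x,y,z} U1456={t,v,x,y,z} U2345={s,t,v,w,x,y,z} U2346={t,v,x,y,z} U2356={t,v,x,y,z} U2456={t,v,x,y,z} U3456={t,v,x,y,z}
  U12345={s,t,v,w,x,y,z} U12346={t,v,x,y,z} U12356={t,v,x,y,z} U12456={t,v,x,y,z} U13456={t,v,x,y,z} U23456={t,v,x,y,z}
  U123456={t,v,x,y,z}
components per intersection:
  U1: {q,r,s,t,v,w,x,y,z} {u}
  U2: {p,s,t,v,w,x,y,z}
  U3: {r,s,t,v,w,x,y,z}
  U4: {p,r,s,t,v,w,x,y,z} {u}
  U5: {q,r,s,t,v,w,x,y,z}
  U6: {t,v,z} {x} {y}
  U12: {s,t,v,w,x,y,z}
  U13: {r,s,t,v,w,x,y,z}
  U14: {r,s,t,v,w,x,y,z} {u}
  U15: {q,r,s,t,v,w,x,y,z}
  U16: {t,v,z} {x} {y}
  U23: {s,t,v,w,x,y,z}
  U24: {p,s,t,v,w,x,y,z}
  U25: {s,t,v,w,x,y,z}
  U26: {t,v,z} {x} {y}
  U34: {r,s,t,v,w,x,y,z}
  U35: {r,s,t,v,w,x,y,z}
  U36: {t,v,z} {x} {y}
  U45: {r,s,t,v,w,x,y,z}
  U46: {t,v,z} {x} {y}
  U56: {t,v,z} {x} {y}
  U123: {s,t,v,w,x,y,z}
  U124: {s,t,v,w,x,y,z}
  U125: {s,t,v,w,x,y,z}
  U126: {t,v,z} {x} {y}
  U134: {r,s,t,v,w,x,y,z}
  U135: {r,s,t,v,w,x,y,z}
  U136: {t,v,z} {x} {y}
  U145: {r,s,t,v,w,x,y,z}
  U146: {t,v,z} {x} {y}
  U156: {t,v,z} {x} {y}
  U234: {s,t,v,w,x,y,z}
  U235: {s,t,v,w,x,y,z}
  U236: {t,v,z} {x} {y}
  U245: {s,t,v,w,x,y,z}
  U246: {t,v,z} {x} {y}
  U256: {t,v,z} {x} {y}
  U345: {r,s,t,v,w,x,y,z}
  U346: {t,v,z} {x} {y}
  U356: {t,v,z} {x} {y}
  U456: {t,v,z} {x} {y}
  U1234: {s,t,v,w,x,y,z}
  U1235: {s,t,v,w,x,y,z}
  U1236: {t,v,z} {x} {y}
  U1245: {s,t,v,w,x,y,z}
  U1246: {t,v,z} {x} {y}
  U1256: {t,v,z} {x} {y}
  U1345: {r,s,t,v,w,x,y,z}
  U1346: {t,v,z} {x} {y}
  U1356: {t,v,z} {x} {y}
  U1456: {t,v,z} {x} {y}
  U2345: {s,t,v,w,x,y,z}
  U2346: {t,v,z} {x} {y}
  U2356: {t,v,z} {x} {y}
  U2456: {t,v,z} {x} {y}
  U3456: {t,v,z} {x} {y}
  U12345: {s,t,v,w,x,y,z}
  U12346: {t,v,z} {x} {y}
  U12356: {t,v,z} {x} {y}
  U12456: {t,v,z} {x} {y}
  U13456: {t,v,z} {x} {y}
  U23456: {t,v,z} {x} {y}
  U123456: {t,v,z} {x} {y}
C dims 10,26,40,35; δ0: rk 8, SNF 1^8; δ1: rk 18, SNF 1^18; δ2: rk 22, SNF 1^22
Ȟ^0: (10−8)−0=2 ⇒ Z^2
Ȟ^1: (26−18)−8=0 ⇒ 0
Ȟ^2: (40−22)−18=0 ⇒ 0


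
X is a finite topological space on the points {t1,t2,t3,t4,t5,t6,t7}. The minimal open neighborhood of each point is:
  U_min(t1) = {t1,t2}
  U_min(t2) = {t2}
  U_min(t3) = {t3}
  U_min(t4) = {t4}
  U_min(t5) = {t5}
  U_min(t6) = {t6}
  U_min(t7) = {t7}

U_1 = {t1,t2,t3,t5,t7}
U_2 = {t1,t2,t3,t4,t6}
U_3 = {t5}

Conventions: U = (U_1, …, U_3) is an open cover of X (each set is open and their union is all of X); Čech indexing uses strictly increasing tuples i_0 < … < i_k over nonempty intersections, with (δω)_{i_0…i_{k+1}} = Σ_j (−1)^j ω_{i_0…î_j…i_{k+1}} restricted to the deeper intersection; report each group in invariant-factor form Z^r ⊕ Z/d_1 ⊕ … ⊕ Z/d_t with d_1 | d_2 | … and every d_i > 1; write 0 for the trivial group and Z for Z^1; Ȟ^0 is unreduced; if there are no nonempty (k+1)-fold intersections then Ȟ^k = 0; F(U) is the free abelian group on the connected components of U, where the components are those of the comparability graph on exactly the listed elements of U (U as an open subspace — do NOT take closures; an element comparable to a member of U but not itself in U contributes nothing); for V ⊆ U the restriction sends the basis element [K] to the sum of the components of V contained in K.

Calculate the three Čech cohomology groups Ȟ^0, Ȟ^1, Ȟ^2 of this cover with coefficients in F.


Ȟ^0 = Z^6; Ȟ^1 = 0; Ȟ^2 = 0

nerve of the cover:
  U12={t1,t2,t3} U13={t5}
components per intersection:
  U1: {t1,t2} {t3} {t5} {t7}
  U2: {t1,t2} {t3} {t4} {t6}
  U3: {t5}
  U12: {t1,t2} {t3}
  U13: {t5}
C dims 9,3; δ0: rk 3, SNF 1^3
Ȟ^0 = (9 − 3) − 0 = 6, so Ȟ^0 ≅ Z^6
Ȟ^1 = (3 − 0) − 3 = 0, so Ȟ^1 ≅ 0
Ȟ^2 = (0 − 0) − 0 = 0, so Ȟ^2 ≅ 0


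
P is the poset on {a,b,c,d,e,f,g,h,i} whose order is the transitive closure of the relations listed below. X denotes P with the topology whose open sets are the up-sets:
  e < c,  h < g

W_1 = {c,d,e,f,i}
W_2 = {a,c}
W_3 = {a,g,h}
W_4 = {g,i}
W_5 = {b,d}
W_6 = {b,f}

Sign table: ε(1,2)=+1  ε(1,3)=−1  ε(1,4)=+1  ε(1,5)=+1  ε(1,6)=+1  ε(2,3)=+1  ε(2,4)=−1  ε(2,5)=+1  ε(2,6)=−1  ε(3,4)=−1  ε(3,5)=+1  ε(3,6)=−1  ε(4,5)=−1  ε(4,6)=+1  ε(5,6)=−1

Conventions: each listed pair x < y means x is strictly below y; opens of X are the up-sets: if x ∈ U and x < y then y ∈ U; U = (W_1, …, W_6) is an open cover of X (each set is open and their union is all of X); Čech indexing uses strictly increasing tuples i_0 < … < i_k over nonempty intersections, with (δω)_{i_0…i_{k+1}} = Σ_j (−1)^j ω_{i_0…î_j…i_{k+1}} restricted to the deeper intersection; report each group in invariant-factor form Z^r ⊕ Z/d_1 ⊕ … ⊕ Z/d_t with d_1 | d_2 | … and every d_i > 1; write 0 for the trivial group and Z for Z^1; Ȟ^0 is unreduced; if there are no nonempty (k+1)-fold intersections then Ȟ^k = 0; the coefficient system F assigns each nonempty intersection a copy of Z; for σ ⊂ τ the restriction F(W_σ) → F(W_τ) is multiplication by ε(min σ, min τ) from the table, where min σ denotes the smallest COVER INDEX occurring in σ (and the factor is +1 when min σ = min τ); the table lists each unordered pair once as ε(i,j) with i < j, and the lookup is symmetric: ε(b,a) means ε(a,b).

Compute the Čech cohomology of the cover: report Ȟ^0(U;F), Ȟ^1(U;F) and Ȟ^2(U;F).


nonempty intersections:
  W12={c} W14={i} W15={d} W16={f} W23={a} W34={g} W56={b}
C dims 6,7; δ0: rk 6, SNF 1^5·2
Ȟ^0: (6−6)−0=0 ⇒ 0
Ȟ^1: (7−0)−6=1 plus torsion [2] ⇒ Z ⊕ Z/2
Ȟ^2: (0−0)−0=0 ⇒ 0

Ȟ^0(U;F) ≅ 0, Ȟ^1(U;F) ≅ Z ⊕ Z/2 and Ȟ^2(U;F) ≅ 0


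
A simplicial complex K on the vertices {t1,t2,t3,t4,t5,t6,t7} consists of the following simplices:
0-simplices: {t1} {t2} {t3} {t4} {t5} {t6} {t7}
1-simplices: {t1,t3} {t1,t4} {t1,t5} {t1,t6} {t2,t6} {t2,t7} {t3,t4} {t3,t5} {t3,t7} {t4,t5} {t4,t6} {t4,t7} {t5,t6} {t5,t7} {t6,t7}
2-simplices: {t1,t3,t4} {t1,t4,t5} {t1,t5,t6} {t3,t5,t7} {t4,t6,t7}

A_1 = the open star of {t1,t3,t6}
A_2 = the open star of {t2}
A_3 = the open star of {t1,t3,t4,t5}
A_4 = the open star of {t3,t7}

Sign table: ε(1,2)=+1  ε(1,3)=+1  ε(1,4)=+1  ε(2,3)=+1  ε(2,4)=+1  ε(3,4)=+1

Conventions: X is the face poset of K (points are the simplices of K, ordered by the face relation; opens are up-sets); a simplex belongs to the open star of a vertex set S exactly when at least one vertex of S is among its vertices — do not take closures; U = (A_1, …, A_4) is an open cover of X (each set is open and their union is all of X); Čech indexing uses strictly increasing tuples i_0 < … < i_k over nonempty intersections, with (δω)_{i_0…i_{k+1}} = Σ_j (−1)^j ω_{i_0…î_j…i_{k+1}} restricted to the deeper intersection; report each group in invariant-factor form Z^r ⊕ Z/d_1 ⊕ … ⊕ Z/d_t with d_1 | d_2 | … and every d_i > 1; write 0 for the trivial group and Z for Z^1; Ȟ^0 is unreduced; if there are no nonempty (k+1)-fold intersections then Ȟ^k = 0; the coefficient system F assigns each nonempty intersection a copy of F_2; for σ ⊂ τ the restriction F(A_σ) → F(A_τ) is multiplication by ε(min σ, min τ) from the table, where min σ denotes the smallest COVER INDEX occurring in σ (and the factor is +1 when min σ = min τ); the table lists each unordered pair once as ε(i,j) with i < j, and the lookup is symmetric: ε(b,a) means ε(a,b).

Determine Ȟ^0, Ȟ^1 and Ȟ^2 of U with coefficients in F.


intersection data:
  A1={{t1},{t3},{t6},{t1,t3},{t1,t4},{t1,t5},{t1,t6},{t2,t6},{t3,t4},{t3,t5},{t3,t7},{t4,t6},{t5,t6},{t6,t7},{t1,t3,t4},{t1,t4,t5},{t1,t5,t6},{t3,t5,t7},{t4,t6,t7}} A2={{t2},{t2,t6},{t2,t7}} A3={{t1},{t3},{t4},{t5},{t1,t3},{t1,t4},{t1,t5},{t1,t6},{t3,t4},{t3,t5},{t3,t7},{t4,t5},{t4,t6},{t4,t7},{t5,t6},{t5,t7},{t1,t3,t4},{t1,t4,t5},{t1,t5,t6},{t3,t5,t7},{t4,t6,t7}} A4={{t3},{t7},{t1,t3},{t2,t7},{t3,t4},{t3,t5},{t3,t7},{t4,t7},{t5,t7},{t6,t7},{t1,t3,t4},{t3,t5,t7},{t4,t6,t7}}
  A12={{t2,t6}} A13={{t1},{t3},{t1,t3},{t1,t4},{t1,t5},{t1,t6},{t3,t4},{t3,t5},{t3,t7},{t4,t6},{t5,t6},{t1,t3,t4},{t1,t4,t5},{t1,t5,t6},{t3,t5,t7},{t4,t6,t7}} A14={{t3},{t1,t3},{t3,t4},{t3,t5},{t3,t7},{t6,t7},{t1,t3,t4},{t3,t5,t7},{t4,t6,t7}} A24={{t2,t7}} A34={{t3},{t1,t3},{t3,t4},{t3,t5},{t3,t7},{t4,t7},{t5,t7},{t1,t3,t4},{t3,t5,t7},{t4,t6,t7}}
  A134={{t3},{t1,t3},{t3,t4},{t3,t5},{t3,t7},{t1,t3,t4},{t3,t5,t7},{t4,t6,t7}}
C dims 4,5,1; δ0: rk_F2 3; δ1: rk_F2 1
Ȟ^0 = (4 − 3) − 0 = 1, so Ȟ^0 ≅ Z/2
Ȟ^1 = (5 − 1) − 3 = 1, so Ȟ^1 ≅ Z/2
Ȟ^2 = (1 − 0) − 1 = 0, so Ȟ^2 ≅ 0

Ȟ^0 = Z/2, Ȟ^1 = Z/2 and Ȟ^2 = 0


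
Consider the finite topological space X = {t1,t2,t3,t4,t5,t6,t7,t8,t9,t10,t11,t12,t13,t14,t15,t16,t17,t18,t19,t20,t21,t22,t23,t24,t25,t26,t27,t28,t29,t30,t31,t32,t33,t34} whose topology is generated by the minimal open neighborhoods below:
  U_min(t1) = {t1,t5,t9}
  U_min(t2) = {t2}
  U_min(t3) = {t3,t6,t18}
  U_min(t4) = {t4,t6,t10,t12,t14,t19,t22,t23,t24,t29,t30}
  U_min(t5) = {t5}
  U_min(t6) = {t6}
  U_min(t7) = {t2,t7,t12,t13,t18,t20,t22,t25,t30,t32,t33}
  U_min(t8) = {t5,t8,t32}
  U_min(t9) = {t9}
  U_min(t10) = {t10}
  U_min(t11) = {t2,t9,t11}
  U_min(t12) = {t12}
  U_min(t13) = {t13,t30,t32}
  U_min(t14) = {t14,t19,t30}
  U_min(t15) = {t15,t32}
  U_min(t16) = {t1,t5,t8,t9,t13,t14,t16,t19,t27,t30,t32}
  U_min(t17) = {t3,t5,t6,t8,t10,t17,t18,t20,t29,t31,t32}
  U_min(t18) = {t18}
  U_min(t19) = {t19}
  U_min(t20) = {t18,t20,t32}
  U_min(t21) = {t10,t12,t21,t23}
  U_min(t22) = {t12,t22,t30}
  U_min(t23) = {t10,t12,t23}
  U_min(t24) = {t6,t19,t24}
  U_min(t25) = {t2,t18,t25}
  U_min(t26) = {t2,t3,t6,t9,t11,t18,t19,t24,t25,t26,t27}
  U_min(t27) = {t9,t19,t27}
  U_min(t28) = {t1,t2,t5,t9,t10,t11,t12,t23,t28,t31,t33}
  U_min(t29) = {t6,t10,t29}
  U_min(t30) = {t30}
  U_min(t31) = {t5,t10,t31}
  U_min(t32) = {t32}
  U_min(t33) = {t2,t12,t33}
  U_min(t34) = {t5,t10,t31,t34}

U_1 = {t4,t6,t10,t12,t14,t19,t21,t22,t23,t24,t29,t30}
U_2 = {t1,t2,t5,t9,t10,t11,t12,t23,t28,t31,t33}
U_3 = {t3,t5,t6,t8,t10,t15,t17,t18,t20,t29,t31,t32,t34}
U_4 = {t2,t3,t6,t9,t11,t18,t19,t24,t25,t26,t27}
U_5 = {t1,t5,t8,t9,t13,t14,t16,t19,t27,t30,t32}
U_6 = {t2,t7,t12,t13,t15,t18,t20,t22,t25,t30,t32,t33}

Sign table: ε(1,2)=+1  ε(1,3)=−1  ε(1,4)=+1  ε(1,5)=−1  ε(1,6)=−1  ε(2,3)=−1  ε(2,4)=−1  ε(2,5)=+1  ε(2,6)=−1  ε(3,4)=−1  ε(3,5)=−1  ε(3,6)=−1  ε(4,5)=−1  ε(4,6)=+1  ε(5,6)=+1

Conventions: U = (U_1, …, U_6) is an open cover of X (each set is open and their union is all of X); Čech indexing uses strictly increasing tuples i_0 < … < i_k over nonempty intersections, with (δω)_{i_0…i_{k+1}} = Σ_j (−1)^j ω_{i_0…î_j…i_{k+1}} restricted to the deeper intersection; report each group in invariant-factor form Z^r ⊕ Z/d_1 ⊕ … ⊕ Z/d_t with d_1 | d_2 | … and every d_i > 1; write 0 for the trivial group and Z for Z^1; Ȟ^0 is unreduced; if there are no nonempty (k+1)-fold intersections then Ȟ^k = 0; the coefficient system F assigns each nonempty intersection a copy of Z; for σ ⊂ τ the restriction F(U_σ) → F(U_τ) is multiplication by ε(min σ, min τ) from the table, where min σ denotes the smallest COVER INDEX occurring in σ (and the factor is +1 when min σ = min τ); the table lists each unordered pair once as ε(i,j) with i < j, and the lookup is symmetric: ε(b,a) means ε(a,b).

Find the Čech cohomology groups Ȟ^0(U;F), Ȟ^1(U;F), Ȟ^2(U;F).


nerve simplices:
  U12={t10,t12,t23} U13={t6,t10,t29} U14={t6,t19,t24} U15={t14,t19,t30} U16={t12,t22,t30} U23={t5,t10,t31} U24={t2,t9,t11} U25={t1,t5,t9} U26={t2,t12,t33} U34={t3,t6,t18} U35={t5,t8,t32} U36={t15,t18,t20,t32} U45={t9,t19,t27} U46={t2,t18,t25} U56={t13,t30,t32}
  U123={t10} U126={t12} U134={t6} U145={t19} U156={t30} U235={t5} U245={t9} U246={t2} U346={t18} U356={t32}
C dims 6,15,10; δ0: rk 6, SNF 1^5·2; δ1: rk 9, SNF 1^9
degree 0: 6−6−0 = 0 → Ȟ^0 ≅ 0
degree 1: 15−9−6 = 0 plus torsion [2] → Ȟ^1 ≅ Z/2
degree 2: 10−0−9 = 1 → Ȟ^2 ≅ Z

Ȟ^0 = 0; Ȟ^1 = Z/2; Ȟ^2 = Z


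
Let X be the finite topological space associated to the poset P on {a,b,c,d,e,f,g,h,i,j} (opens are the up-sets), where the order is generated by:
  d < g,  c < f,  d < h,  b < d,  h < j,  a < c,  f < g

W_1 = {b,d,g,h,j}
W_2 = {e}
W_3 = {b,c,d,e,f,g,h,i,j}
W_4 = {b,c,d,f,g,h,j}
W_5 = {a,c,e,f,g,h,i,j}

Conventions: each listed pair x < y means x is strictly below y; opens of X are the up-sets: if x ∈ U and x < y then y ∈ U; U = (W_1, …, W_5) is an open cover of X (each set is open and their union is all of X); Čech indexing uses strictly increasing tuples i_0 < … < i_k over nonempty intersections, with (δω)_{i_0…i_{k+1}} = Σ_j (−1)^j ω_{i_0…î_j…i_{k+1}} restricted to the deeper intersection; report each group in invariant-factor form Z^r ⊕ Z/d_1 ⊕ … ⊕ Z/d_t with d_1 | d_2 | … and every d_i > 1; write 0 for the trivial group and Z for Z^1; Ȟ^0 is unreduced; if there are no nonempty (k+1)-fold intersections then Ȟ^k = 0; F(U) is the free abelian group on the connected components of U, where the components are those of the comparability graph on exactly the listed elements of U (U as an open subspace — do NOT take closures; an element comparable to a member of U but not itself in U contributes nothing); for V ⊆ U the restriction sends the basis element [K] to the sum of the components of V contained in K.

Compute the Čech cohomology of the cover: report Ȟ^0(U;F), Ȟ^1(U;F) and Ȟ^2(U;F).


Ȟ^0 = Z^3, Ȟ^1 = 0 and Ȟ^2 = 0

nonempty intersections:
  W13={b,d,g,h,j} W14={b,d,g,h,j} W15={g,h,j} W23={e} W25={e} W34={b,c,d,f,g,h,j} W35={c,e,f,g,h,i,j} W45={c,f,g,h,j}
  W134={b,d,g,h,j} W135={g,h,j} W145={g,h,j} W235={e} W345={c,f,g,h,j}
  W1345={g,h,j}
components per intersection:
  W1: {b,d,g,h,j}
  W2: {e}
  W3: {b,c,d,f,g,h,j} {e} {i}
  W4: {b,c,d,f,g,h,j}
  W5: {a,c,f,g} {e} {h,j} {i}
  W13: {b,d,g,h,j}
  W14: {b,d,g,h,j}
  W15: {g} {h,j}
  W23: {e}
  W25: {e}
  W34: {b,c,d,f,g,h,j}
  W35: {c,f,g} {e} {h,j} {i}
  W45: {c,f,g} {h,j}
  W134: {b,d,g,h,j}
  W135: {g} {h,j}
  W145: {g} {h,j}
  W235: {e}
  W345: {c,f,g} {h,j}
  W1345: {g} {h,j}
C dims 10,13,8,2; δ0: rk 7, SNF 1^7; δ1: rk 6, SNF 1^6; δ2: rk 2, SNF 1^2
Ȟ^0: (10−7)−0=3 ⇒ Z^3
Ȟ^1: (13−6)−7=0 ⇒ 0
Ȟ^2: (8−2)−6=0 ⇒ 0


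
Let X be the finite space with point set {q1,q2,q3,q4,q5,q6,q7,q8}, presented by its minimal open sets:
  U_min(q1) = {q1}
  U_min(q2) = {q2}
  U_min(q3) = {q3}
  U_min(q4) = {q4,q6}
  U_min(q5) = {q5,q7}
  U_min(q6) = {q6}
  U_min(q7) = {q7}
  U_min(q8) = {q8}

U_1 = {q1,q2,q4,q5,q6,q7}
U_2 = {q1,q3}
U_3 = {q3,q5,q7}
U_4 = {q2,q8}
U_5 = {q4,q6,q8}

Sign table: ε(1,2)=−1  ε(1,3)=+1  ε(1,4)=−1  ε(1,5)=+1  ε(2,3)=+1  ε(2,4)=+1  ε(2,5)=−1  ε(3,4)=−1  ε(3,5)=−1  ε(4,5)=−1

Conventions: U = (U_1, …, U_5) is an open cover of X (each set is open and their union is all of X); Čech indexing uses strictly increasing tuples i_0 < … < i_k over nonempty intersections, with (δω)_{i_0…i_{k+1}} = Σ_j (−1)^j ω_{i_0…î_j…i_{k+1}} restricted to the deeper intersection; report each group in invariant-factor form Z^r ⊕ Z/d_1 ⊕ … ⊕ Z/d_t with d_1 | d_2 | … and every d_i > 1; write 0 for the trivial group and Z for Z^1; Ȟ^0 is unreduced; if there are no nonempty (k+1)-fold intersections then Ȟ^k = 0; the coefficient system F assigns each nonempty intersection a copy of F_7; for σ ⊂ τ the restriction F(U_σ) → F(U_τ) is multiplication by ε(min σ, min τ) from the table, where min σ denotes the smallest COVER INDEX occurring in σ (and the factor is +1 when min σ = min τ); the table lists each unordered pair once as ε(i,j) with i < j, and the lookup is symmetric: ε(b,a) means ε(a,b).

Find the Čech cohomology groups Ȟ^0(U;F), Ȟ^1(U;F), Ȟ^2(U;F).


nerve simplices:
  U12={q1} U13={q5,q7} U14={q2} U15={q4,q6} U23={q3} U45={q8}
C dims 5,6; δ0: rk_F7 5
degree 0: 5−5−0 = 0 → Ȟ^0 ≅ 0
degree 1: 6−0−5 = 1 → Ȟ^1 ≅ Z/7
degree 2: 0−0−0 = 0 → Ȟ^2 ≅ 0

Ȟ^0(U;F) ≅ 0, Ȟ^1(U;F) ≅ Z/7, Ȟ^2(U;F) ≅ 0


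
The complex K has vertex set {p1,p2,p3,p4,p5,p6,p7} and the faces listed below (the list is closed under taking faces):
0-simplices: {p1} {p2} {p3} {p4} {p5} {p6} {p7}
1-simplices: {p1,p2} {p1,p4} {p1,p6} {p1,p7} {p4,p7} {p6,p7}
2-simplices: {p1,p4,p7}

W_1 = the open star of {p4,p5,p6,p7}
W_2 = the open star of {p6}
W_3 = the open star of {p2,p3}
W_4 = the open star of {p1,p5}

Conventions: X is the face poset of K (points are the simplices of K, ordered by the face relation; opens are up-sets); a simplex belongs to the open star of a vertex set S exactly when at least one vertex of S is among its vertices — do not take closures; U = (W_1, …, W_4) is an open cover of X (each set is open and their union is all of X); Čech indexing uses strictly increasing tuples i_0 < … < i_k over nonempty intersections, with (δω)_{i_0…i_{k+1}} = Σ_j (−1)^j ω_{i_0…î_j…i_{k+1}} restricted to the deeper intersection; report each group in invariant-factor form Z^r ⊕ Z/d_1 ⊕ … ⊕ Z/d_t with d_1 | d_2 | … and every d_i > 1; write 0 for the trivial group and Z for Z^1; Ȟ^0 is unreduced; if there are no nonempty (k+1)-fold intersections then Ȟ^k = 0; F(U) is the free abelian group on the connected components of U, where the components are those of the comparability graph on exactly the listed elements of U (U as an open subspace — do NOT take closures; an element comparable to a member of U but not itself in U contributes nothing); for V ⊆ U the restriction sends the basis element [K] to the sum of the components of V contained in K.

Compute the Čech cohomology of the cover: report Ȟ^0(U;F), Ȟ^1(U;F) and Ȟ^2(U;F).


Ȟ^0 ≅ Z^3,  Ȟ^1 ≅ Z,  Ȟ^2 ≅ 0

intersection data:
  W1={{p4},{p5},{p6},{p7},{p1,p4},{p1,p6},{p1,p7},{p4,p7},{p6,p7},{p1,p4,p7}} W2={{p6},{p1,p6},{p6,p7}} W3={{p2},{p3},{p1,p2}} W4={{p1},{p5},{p1,p2},{p1,p4},{p1,p6},{p1,p7},{p1,p4,p7}}
  W12={{p6},{p1,p6},{p6,p7}} W14={{p5},{p1,p4},{p1,p6},{p1,p7},{p1,p4,p7}} W24={{p1,p6}} W34={{p1,p2}}
  W124={{p1,p6}}
components per intersection:
  W1: {{p4},{p6},{p7},{p1,p4},{p1,p6},{p1,p7},{p4,p7},{p6,p7},{p1,p4,p7}} {{p5}}
  W2: {{p6},{p1,p6},{p6,p7}}
  W3: {{p2},{p1,p2}} {{p3}}
  W4: {{p1},{p1,p2},{p1,p4},{p1,p6},{p1,p7},{p1,p4,p7}} {{p5}}
  W12: {{p6},{p1,p6},{p6,p7}}
  W14: {{p5}} {{p1,p4},{p1,p7},{p1,p4,p7}} {{p1,p6}}
  W24: {{p1,p6}}
  W34: {{p1,p2}}
  W124: {{p1,p6}}
C dims 7,6,1; δ0: rk 4, SNF 1^4; δ1: rk 1, SNF 1^1
Ȟ^0 = (7 − 4) − 0 = 3, so Ȟ^0 ≅ Z^3
Ȟ^1 = (6 − 1) − 4 = 1, so Ȟ^1 ≅ Z
Ȟ^2 = (1 − 0) − 1 = 0, so Ȟ^2 ≅ 0


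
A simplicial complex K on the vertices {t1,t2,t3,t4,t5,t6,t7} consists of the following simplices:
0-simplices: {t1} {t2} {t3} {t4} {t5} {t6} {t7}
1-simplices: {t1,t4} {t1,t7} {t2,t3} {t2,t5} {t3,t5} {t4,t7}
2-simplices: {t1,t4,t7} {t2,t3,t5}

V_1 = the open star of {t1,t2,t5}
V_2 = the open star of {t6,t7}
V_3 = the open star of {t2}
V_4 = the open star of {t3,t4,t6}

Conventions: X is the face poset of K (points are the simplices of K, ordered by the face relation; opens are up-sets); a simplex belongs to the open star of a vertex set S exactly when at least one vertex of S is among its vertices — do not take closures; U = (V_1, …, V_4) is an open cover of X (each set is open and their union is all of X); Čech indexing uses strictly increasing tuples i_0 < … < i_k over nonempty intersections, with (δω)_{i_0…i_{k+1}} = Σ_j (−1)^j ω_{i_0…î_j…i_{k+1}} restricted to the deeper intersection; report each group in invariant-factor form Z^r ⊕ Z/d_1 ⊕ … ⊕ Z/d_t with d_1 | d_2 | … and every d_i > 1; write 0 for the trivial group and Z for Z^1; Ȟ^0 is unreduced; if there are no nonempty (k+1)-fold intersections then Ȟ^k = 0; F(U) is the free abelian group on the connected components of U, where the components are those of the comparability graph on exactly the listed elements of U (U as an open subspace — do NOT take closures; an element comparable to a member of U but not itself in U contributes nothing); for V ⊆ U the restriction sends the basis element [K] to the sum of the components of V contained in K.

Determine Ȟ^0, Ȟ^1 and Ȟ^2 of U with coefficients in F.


nonempty intersections:
  V1={{t1},{t2},{t5},{t1,t4},{t1,t7},{t2,t3},{t2,t5},{t3,t5},{t1,t4,t7},{t2,t3,t5}} V2={{t6},{t7},{t1,t7},{t4,t7},{t1,t4,t7}} V3={{t2},{t2,t3},{t2,t5},{t2,t3,t5}} V4={{t3},{t4},{t6},{t1,t4},{t2,t3},{t3,t5},{t4,t7},{t1,t4,t7},{t2,t3,t5}}
  V12={{t1,t7},{t1,t4,t7}} V13={{t2},{t2,t3},{t2,t5},{t2,t3,t5}} V14={{t1,t4},{t2,t3},{t3,t5},{t1,t4,t7},{t2,t3,t5}} V24={{t6},{t4,t7},{t1,t4,t7}} V34={{t2,t3},{t2,t3,t5}}
  V124={{t1,t4,t7}} V134={{t2,t3},{t2,t3,t5}}
components per intersection:
  V1: {{t1},{t1,t4},{t1,t7},{t1,t4,t7}} {{t2},{t5},{t2,t3},{t2,t5},{t3,t5},{t2,t3,t5}}
  V2: {{t6}} {{t7},{t1,t7},{t4,t7},{t1,t4,t7}}
  V3: {{t2},{t2,t3},{t2,t5},{t2,t3,t5}}
  V4: {{t3},{t2,t3},{t3,t5},{t2,t3,t5}} {{t4},{t1,t4},{t4,t7},{t1,t4,t7}} {{t6}}
  V12: {{t1,t7},{t1,t4,t7}}
  V13: {{t2},{t2,t3},{t2,t5},{t2,t3,t5}}
  V14: {{t1,t4},{t1,t4,t7}} {{t2,t3},{t3,t5},{t2,t3,t5}}
  V24: {{t6}} {{t4,t7},{t1,t4,t7}}
  V34: {{t2,t3},{t2,t3,t5}}
  V124: {{t1,t4,t7}}
  V134: {{t2,t3},{t2,t3,t5}}
C dims 8,7,2; δ0: rk 5, SNF 1^5; δ1: rk 2, SNF 1^2
Ȟ^0: (8−5)−0=3 ⇒ Z^3
Ȟ^1: (7−2)−5=0 ⇒ 0
Ȟ^2: (2−0)−2=0 ⇒ 0

Ȟ^0(U;F) ≅ Z^3, Ȟ^1(U;F) ≅ 0, Ȟ^2(U;F) ≅ 0
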